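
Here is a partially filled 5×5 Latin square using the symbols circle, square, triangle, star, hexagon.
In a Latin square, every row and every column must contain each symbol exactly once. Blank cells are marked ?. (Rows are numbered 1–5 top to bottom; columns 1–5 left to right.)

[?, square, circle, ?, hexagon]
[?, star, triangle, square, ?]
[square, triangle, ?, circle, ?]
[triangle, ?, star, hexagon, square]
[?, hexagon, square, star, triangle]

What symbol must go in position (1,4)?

Row 1 already has {circle, square, hexagon} and column 4 already has {circle, square, star, hexagon}, so row 1, column 4 must be triangle.

triangle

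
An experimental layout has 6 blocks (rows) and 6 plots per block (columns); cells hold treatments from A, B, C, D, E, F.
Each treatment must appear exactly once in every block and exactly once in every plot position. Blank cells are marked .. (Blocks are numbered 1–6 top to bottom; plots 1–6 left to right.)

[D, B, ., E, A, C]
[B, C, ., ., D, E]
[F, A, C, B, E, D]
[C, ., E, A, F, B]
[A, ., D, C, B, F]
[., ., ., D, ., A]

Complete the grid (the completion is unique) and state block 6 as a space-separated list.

Block 6, plot 1: block 6 has {A, D} and plot 1 has {A, B, C, D, F}, leaving only E.
Block 6, plot 2: block 6 has {A, D, E} and plot 2 has {A, B, C}, leaving only F.
Block 6, plot 3: block 6 has {A, D, E, F} and plot 3 has {C, D, E}, leaving only B.
Block 6, plot 5: block 6 has {A, B, D, E, F} and plot 5 has {A, B, D, E, F}, leaving only C.
So block 6 reads: E F B D C A.

E F B D C A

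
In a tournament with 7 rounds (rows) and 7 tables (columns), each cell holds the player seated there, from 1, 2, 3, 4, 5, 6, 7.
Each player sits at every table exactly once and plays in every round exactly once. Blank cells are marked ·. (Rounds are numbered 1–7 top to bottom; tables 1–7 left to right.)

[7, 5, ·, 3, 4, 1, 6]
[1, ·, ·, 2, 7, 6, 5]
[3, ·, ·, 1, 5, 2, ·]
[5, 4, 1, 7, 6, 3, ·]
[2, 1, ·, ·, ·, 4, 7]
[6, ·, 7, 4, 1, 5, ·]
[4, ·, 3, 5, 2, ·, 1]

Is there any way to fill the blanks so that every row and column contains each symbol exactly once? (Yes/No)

No round or table among the givens repeats a symbol, and propagating forced cells runs into no contradiction.
One valid completion exists (for instance, 7 5 2 3 4 1 6 / 1 3 4 2 7 6 5 / 3 7 6 1 5 2 4 / 5 4 1 7 6 3 2 / 2 1 5 6 3 4 7 / 6 2 7 4 1 5 3 / 4 6 3 5 2 7 1).

Yes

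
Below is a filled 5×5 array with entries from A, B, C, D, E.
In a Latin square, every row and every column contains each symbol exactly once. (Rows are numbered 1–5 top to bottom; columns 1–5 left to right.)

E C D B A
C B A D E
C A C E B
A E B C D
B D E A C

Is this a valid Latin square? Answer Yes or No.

No

Row 3 contains C twice (at columns 1 and 3), so it is not a permutation.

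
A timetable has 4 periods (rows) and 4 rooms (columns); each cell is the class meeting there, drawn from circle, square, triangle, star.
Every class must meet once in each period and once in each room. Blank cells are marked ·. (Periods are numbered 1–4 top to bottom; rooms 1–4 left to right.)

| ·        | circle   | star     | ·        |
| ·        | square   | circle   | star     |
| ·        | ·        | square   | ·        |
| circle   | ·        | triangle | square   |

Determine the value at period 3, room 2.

triangle

Period 1, room 4: period 1 has {circle, star} and room 4 has {square, star}, leaving only triangle.
Period 1, room 1: period 1 has {circle, triangle, star} and room 1 has {circle}, leaving only square.
Period 2, room 1: period 2 has {circle, square, star} and room 1 has {circle, square}, leaving only triangle.
Period 3, room 1: period 3 has {square} and room 1 has {circle, square, triangle}, leaving only star.
Period 3 already has {square, star} and room 2 already has {circle, square}, so period 3, room 2 must be triangle.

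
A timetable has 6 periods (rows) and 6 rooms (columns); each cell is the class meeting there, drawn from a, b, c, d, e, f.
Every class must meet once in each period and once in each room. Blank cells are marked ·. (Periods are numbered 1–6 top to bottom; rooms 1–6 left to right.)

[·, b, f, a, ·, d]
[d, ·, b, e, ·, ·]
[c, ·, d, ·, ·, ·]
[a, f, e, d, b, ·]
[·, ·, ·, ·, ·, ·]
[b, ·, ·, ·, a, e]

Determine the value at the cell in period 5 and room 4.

c

Period 1, room 1: period 1 has {a, b, d, f} and room 1 has {a, b, c, d}, leaving only e.
Period 1, room 5: period 1 has {a, b, d, e, f} and room 5 has {a, b}, leaving only c.
Period 2, room 5: period 2 has {b, d, e} and room 5 has {a, b, c}, leaving only f.
Period 3, room 5: period 3 has {c, d} and room 5 has {a, b, c, f}, leaving only e.
Period 3, room 2: period 3 has {c, d, e} and room 2 has {b, f}, leaving only a.
Period 2, room 2: period 2 has {b, d, e, f} and room 2 has {a, b, f}, leaving only c.
Period 2, room 6: period 2 has {b, c, d, e, f} and room 6 has {d, e}, leaving only a.
Period 4, room 6: period 4 has {a, b, d, e, f} and room 6 has {a, d, e}, leaving only c.
Period 5, room 1: period 5 has {} and room 1 has {a, b, c, d, e}, leaving only f.
Period 5, room 5: period 5 has {f} and room 5 has {a, b, c, e, f}, leaving only d.
Period 5, room 2: period 5 has {d, f} and room 2 has {a, b, c, f}, leaving only e.
Period 5, room 6: period 5 has {d, e, f} and room 6 has {a, c, d, e}, leaving only b.
Period 5 already has {b, d, e, f} and room 4 already has {a, d, e}, so period 5, room 4 must be c.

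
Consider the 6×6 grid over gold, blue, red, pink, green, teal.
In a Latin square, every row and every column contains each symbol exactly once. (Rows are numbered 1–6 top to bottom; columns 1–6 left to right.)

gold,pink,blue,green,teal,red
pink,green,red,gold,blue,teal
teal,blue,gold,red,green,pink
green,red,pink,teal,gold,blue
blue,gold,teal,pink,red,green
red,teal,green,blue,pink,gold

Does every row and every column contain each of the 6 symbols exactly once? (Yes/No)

Yes

Each row is a permutation of the 6 symbols, and so is each column.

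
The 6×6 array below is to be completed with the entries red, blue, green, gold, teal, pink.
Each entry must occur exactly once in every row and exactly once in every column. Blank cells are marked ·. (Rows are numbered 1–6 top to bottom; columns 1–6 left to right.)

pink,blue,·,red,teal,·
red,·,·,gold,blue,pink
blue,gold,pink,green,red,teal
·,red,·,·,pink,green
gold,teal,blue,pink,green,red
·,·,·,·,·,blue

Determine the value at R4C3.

Row 1, column 6: row 1 has {red, blue, teal, pink} and column 6 has {red, blue, green, teal, pink}, leaving only gold.
Row 1, column 3: row 1 has {red, blue, gold, teal, pink} and column 3 has {blue, pink}, leaving only green.
Row 2, column 2: row 2 has {red, blue, gold, pink} and column 2 has {red, blue, gold, teal}, leaving only green.
Row 2, column 3: row 2 has {red, blue, green, gold, pink} and column 3 has {blue, green, pink}, leaving only teal.
Row 4 already has {red, green, pink} and column 3 already has {blue, green, teal, pink}, so row 4, column 3 must be gold.

gold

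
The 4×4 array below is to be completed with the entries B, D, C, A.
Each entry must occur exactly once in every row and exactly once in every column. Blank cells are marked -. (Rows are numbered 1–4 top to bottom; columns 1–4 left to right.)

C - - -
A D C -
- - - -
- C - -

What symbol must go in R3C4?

C

Row 2, column 4: row 2 has {D, C, A} and column 4 has {}, leaving only B.
Row 3, column 4 is narrowed to {D, C, A}.
If it were D, then row 4, column 4 would be left with no valid symbol.
If it were A, then row 4, column 4 would be left with no valid symbol.
So row 3, column 4 must be C.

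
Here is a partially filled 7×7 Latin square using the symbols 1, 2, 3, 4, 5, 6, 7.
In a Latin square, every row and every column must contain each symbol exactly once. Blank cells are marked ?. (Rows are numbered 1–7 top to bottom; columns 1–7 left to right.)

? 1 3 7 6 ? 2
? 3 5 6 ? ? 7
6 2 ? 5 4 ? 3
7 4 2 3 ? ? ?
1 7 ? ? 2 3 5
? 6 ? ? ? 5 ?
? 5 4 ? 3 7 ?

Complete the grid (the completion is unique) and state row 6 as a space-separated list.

3 6 1 2 7 5 4

Row 1, column 6: row 1 has {1, 2, 3, 6, 7} and column 6 has {3, 5, 7}, leaving only 4.
Row 1, column 1: row 1 has {1, 2, 3, 4, 6, 7} and column 1 has {1, 6, 7}, leaving only 5.
Row 2, column 5: row 2 has {3, 5, 6, 7} and column 5 has {2, 3, 4, 6}, leaving only 1.
Row 6, column 5: row 6 has {5, 6} and column 5 has {1, 2, 3, 4, 6}, leaving only 7.
Row 6, column 3: row 6 has {5, 6, 7} and column 3 has {2, 3, 4, 5}, leaving only 1.
Row 6, column 7: row 6 has {1, 5, 6, 7} and column 7 has {2, 3, 5, 7}, leaving only 4.
Row 6, column 4: row 6 has {1, 4, 5, 6, 7} and column 4 has {3, 5, 6, 7}, leaving only 2.
Row 6, column 1: row 6 has {1, 2, 4, 5, 6, 7} and column 1 has {1, 5, 6, 7}, leaving only 3.
So row 6 reads: 3 6 1 2 7 5 4.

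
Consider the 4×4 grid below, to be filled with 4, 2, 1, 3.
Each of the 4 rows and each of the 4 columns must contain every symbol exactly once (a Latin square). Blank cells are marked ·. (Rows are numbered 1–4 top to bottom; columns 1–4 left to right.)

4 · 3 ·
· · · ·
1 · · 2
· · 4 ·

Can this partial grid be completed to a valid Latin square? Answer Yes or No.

No

Row 3, column 3: row 3 together with column 3 already contain {4, 2, 1, 3} — every symbol — so nothing can go there. The grid has no valid completion.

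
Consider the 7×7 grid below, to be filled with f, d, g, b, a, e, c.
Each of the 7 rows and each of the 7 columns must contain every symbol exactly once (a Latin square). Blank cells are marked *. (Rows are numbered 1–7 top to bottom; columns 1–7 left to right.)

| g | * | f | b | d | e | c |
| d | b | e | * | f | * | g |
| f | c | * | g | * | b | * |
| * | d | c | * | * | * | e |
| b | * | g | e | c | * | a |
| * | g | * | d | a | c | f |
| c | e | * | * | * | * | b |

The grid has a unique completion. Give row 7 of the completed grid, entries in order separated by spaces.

Row 7, column 5: row 7 has {b, e, c} and column 5 has {f, d, a, c}, leaving only g.
Row 1, column 2: row 1 has {f, d, g, b, e, c} and column 2 has {d, g, b, e, c}, leaving only a.
Row 2, column 6: row 2 has {f, d, g, b, e} and column 6 has {b, e, c}, leaving only a.
Row 2, column 4: row 2 has {f, d, g, b, a, e} and column 4 has {d, g, b, e}, leaving only c.
Row 3, column 5: row 3 has {f, g, b, c} and column 5 has {f, d, g, a, c}, leaving only e.
Row 3, column 7: row 3 has {f, g, b, e, c} and column 7 has {f, g, b, a, e, c}, leaving only d.
Row 3, column 3: row 3 has {f, d, g, b, e, c} and column 3 has {f, g, e, c}, leaving only a.
Row 7, column 3: row 7 has {g, b, e, c} and column 3 has {f, g, a, e, c}, leaving only d.
Row 7, column 6: row 7 has {d, g, b, e, c} and column 6 has {b, a, e, c}, leaving only f.
Row 7, column 4: row 7 has {f, d, g, b, e, c} and column 4 has {d, g, b, e, c}, leaving only a.
So row 7 reads: c e d a g f b.

c e d a g f b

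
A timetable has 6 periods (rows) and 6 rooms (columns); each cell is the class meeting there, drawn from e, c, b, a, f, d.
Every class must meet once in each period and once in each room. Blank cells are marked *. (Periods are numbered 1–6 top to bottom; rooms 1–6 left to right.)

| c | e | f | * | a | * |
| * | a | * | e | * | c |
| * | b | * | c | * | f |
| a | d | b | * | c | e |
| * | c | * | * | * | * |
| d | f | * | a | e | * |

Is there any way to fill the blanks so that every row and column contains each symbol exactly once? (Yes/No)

No period or room among the givens repeats a symbol, and propagating forced cells runs into no contradiction.
One valid completion exists (for instance, c e f b a d / b a d e f c / e b a c d f / a d b f c e / f c e d b a / d f c a e b).

Yes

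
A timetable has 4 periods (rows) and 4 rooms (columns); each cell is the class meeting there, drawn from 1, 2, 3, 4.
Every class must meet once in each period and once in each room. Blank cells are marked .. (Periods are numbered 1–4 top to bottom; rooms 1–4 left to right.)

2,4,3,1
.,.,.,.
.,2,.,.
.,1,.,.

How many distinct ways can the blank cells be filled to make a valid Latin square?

4

Period 2, room 1: eliminating its period and room leaves {1, 3, 4}.
Period 2, room 2: eliminating its period and room leaves {3}.
Period 2, room 3: eliminating its period and room leaves {1, 2, 4}.
Period 2, room 4: eliminating its period and room leaves {2, 3, 4}.
Period 3, room 1: eliminating its period and room leaves {1, 3, 4}.
Period 3, room 3: eliminating its period and room leaves {1, 4}.
Period 3, room 4: eliminating its period and room leaves {3, 4}.
Period 4, room 1: eliminating its period and room leaves {3, 4}.
Period 4, room 3: eliminating its period and room leaves {2, 4}.
Period 4, room 4: eliminating its period and room leaves {2, 3, 4}.
Enumerating the assignments across these blanks that avoid any period or room repeat gives 4 completions.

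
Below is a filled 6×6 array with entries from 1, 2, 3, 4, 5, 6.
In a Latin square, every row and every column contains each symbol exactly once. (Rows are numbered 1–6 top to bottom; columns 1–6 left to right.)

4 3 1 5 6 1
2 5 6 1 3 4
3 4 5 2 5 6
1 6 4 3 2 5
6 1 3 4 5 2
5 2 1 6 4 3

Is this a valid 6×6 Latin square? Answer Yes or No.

Row 1 contains 1 twice (at columns 3 and 6); row 3 is also not a permutation.

No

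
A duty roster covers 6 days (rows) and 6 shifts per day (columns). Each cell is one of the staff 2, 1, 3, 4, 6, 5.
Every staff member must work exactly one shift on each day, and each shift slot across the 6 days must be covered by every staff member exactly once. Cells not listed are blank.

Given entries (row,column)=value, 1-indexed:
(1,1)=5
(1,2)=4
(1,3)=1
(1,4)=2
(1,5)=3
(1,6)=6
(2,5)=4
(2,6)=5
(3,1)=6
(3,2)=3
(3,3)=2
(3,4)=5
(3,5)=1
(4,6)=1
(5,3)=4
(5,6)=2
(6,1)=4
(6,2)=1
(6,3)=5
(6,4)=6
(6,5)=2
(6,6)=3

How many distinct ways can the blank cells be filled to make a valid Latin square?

5

Day 2, shift 1: eliminating its day and shift leaves {2, 1, 3}.
Day 2, shift 2: eliminating its day and shift leaves {2, 6}.
Day 2, shift 3: eliminating its day and shift leaves {3, 6}.
Day 2, shift 4: eliminating its day and shift leaves {1, 3}.
Day 3, shift 6: eliminating its day and shift leaves {4}.
Day 4, shift 1: eliminating its day and shift leaves {2, 3}.
Day 4, shift 2: eliminating its day and shift leaves {2, 6, 5}.
Day 4, shift 3: eliminating its day and shift leaves {3, 6}.
Day 4, shift 4: eliminating its day and shift leaves {3, 4}.
Day 4, shift 5: eliminating its day and shift leaves {6, 5}.
Day 5, shift 1: eliminating its day and shift leaves {1, 3}.
Day 5, shift 2: eliminating its day and shift leaves {6, 5}.
Day 5, shift 4: eliminating its day and shift leaves {1, 3}.
Day 5, shift 5: eliminating its day and shift leaves {6, 5}.
Enumerating the assignments across these blanks that avoid any day or shift repeat gives 5 completions.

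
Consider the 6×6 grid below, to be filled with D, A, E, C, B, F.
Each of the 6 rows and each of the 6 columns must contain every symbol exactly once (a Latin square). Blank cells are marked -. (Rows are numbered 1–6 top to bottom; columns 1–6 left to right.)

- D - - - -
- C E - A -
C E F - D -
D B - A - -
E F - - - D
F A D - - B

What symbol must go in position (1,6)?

C

Row 2, column 1: row 2 has {A, E, C} and column 1 has {D, E, C, F}, leaving only B.
Row 1, column 1: row 1 has {D} and column 1 has {D, E, C, B, F}, leaving only A.
Row 2, column 6: row 2 has {A, E, C, B} and column 6 has {D, B}, leaving only F.
Row 2, column 4: row 2 has {A, E, C, B, F} and column 4 has {A}, leaving only D.
Row 3, column 4: row 3 has {D, E, C, F} and column 4 has {D, A}, leaving only B.
Row 3, column 6: row 3 has {D, E, C, B, F} and column 6 has {D, B, F}, leaving only A.
Row 4, column 3: row 4 has {D, A, B} and column 3 has {D, E, F}, leaving only C.
Row 1, column 3: row 1 has {D, A} and column 3 has {D, E, C, F}, leaving only B.
Row 4, column 6: row 4 has {D, A, C, B} and column 6 has {D, A, B, F}, leaving only E.
Row 1 already has {D, A, B} and column 6 already has {D, A, E, B, F}, so row 1, column 6 must be C.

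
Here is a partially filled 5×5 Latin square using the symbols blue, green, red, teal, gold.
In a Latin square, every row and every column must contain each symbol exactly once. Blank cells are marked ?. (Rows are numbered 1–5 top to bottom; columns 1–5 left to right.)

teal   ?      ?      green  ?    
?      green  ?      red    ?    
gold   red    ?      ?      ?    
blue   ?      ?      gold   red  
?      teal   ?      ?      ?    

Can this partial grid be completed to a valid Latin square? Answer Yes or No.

No

Row 2, column 1: row 2 together with column 1 already contain {blue, green, red, teal, gold} — every symbol — so nothing can go there. The grid has no valid completion.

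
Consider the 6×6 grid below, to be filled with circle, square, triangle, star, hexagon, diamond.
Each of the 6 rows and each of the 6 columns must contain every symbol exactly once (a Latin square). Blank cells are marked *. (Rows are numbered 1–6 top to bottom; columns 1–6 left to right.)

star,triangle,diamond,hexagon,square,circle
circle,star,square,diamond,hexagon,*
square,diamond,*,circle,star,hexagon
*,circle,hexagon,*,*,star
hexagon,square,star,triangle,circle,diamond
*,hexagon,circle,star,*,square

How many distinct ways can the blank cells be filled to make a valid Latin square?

Row 2, column 6: eliminating its row and column leaves {triangle}.
Row 3, column 3: eliminating its row and column leaves {triangle}.
Row 4, column 1: eliminating its row and column leaves {triangle, diamond}.
Row 4, column 4: eliminating its row and column leaves {square}.
Row 4, column 5: eliminating its row and column leaves {triangle, diamond}.
Row 6, column 1: eliminating its row and column leaves {triangle, diamond}.
Row 6, column 5: eliminating its row and column leaves {triangle, diamond}.
Enumerating the assignments across these blanks that avoid any row or column repeat gives 2 completions.

2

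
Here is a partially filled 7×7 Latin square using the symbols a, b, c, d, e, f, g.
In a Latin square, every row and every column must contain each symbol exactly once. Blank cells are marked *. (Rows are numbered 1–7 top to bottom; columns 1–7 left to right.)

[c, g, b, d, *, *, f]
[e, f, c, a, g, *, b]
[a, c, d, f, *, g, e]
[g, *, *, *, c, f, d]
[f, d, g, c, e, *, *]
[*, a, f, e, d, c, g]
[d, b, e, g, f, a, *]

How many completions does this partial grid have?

1

Row 1, column 5: eliminating its row and column leaves {a}.
Row 1, column 6: eliminating its row and column leaves {e}.
Row 2, column 6: eliminating its row and column leaves {d}.
Row 3, column 5: eliminating its row and column leaves {b}.
Row 4, column 2: eliminating its row and column leaves {e}.
Row 4, column 3: eliminating its row and column leaves {a}.
Row 4, column 4: eliminating its row and column leaves {b}.
Row 5, column 6: eliminating its row and column leaves {b}.
Row 5, column 7: eliminating its row and column leaves {a}.
Row 6, column 1: eliminating its row and column leaves {b}.
Row 7, column 7: eliminating its row and column leaves {c}.
Only one assignment across all blanks avoids any row or column repeat, giving 1 completion.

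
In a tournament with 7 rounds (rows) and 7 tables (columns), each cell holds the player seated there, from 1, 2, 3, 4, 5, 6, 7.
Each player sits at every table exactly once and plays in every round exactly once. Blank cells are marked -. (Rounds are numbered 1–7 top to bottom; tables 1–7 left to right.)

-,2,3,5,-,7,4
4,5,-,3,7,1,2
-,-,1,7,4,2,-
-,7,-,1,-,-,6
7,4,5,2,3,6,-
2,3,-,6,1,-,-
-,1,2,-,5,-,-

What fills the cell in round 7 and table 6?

3

Round 1, table 5: round 1 has {2, 3, 4, 5, 7} and table 5 has {1, 3, 4, 5, 7}, leaving only 6.
Round 1, table 1: round 1 has {2, 3, 4, 5, 6, 7} and table 1 has {2, 4, 7}, leaving only 1.
Round 2, table 3: round 2 has {1, 2, 3, 4, 5, 7} and table 3 has {1, 2, 3, 5}, leaving only 6.
Round 3, table 2: round 3 has {1, 2, 4, 7} and table 2 has {1, 2, 3, 4, 5, 7}, leaving only 6.
Round 4, table 3: round 4 has {1, 6, 7} and table 3 has {1, 2, 3, 5, 6}, leaving only 4.
Round 4, table 5: round 4 has {1, 4, 6, 7} and table 5 has {1, 3, 4, 5, 6, 7}, leaving only 2.
Round 5, table 7: round 5 has {2, 3, 4, 5, 6, 7} and table 7 has {2, 4, 6}, leaving only 1.
Round 6, table 3: round 6 has {1, 2, 3, 6} and table 3 has {1, 2, 3, 4, 5, 6}, leaving only 7.
Round 6, table 7: round 6 has {1, 2, 3, 6, 7} and table 7 has {1, 2, 4, 6}, leaving only 5.
Round 3, table 7: round 3 has {1, 2, 4, 6, 7} and table 7 has {1, 2, 4, 5, 6}, leaving only 3.
Round 3, table 1: round 3 has {1, 2, 3, 4, 6, 7} and table 1 has {1, 2, 4, 7}, leaving only 5.
Round 4, table 1: round 4 has {1, 2, 4, 6, 7} and table 1 has {1, 2, 4, 5, 7}, leaving only 3.
Round 4, table 6: round 4 has {1, 2, 3, 4, 6, 7} and table 6 has {1, 2, 6, 7}, leaving only 5.
Round 6, table 6: round 6 has {1, 2, 3, 5, 6, 7} and table 6 has {1, 2, 5, 6, 7}, leaving only 4.
Round 7 already has {1, 2, 5} and table 6 already has {1, 2, 4, 5, 6, 7}, so round 7, table 6 must be 3.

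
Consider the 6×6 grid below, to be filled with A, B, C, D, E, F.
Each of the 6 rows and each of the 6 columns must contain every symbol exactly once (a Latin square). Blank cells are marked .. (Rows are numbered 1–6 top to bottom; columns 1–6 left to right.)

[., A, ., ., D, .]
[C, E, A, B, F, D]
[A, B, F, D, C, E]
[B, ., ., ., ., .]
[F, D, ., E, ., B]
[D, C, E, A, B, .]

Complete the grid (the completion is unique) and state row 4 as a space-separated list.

Row 4, column 2: row 4 has {B} and column 2 has {A, B, C, D, E}, leaving only F.
Row 4, column 4: row 4 has {B, F} and column 4 has {A, B, D, E}, leaving only C.
Row 4, column 3: row 4 has {B, C, F} and column 3 has {A, E, F}, leaving only D.
Row 4, column 6: row 4 has {B, C, D, F} and column 6 has {B, D, E}, leaving only A.
Row 4, column 5: row 4 has {A, B, C, D, F} and column 5 has {B, C, D, F}, leaving only E.
So row 4 reads: B F D C E A.

B F D C E A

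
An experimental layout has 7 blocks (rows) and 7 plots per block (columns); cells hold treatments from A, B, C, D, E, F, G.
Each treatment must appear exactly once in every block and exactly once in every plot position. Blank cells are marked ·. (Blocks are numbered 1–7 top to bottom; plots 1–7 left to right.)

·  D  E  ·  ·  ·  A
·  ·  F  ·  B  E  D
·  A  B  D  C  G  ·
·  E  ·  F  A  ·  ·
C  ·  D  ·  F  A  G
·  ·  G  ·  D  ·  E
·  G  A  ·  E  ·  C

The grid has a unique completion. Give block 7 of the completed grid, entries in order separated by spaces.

D G A B E F C

Block 7, plot 4: block 7 has {A, C, E, G} and plot 4 has {D, F}, leaving only B.
Block 1, plot 5: block 1 has {A, D, E} and plot 5 has {A, B, C, D, E, F}, leaving only G.
Block 1, plot 4: block 1 has {A, D, E, G} and plot 4 has {B, D, F}, leaving only C.
Block 2, plot 2: block 2 has {B, D, E, F} and plot 2 has {A, D, E, G}, leaving only C.
Block 3, plot 7: block 3 has {A, B, C, D, G} and plot 7 has {A, C, D, E, G}, leaving only F.
Block 3, plot 1: block 3 has {A, B, C, D, F, G} and plot 1 has {C}, leaving only E.
Block 4, plot 3: block 4 has {A, E, F} and plot 3 has {A, B, D, E, F, G}, leaving only C.
Block 4, plot 7: block 4 has {A, C, E, F} and plot 7 has {A, C, D, E, F, G}, leaving only B.
Block 4, plot 6: block 4 has {A, B, C, E, F} and plot 6 has {A, E, G}, leaving only D.
Block 7, plot 6: block 7 has {A, B, C, E, G} and plot 6 has {A, D, E, G}, leaving only F.
Block 7, plot 1: block 7 has {A, B, C, E, F, G} and plot 1 has {C, E}, leaving only D.
So block 7 reads: D G A B E F C.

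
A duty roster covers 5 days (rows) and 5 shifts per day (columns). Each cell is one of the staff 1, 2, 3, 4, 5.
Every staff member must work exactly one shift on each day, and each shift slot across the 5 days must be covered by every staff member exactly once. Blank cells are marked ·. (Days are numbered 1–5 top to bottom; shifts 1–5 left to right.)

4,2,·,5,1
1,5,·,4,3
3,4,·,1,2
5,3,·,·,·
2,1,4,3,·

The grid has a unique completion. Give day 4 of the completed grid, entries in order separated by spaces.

5 3 1 2 4

Day 4, shift 4: day 4 has {3, 5} and shift 4 has {1, 3, 4, 5}, leaving only 2.
Day 4, shift 3: day 4 has {2, 3, 5} and shift 3 has {4}, leaving only 1.
Day 4, shift 5: day 4 has {1, 2, 3, 5} and shift 5 has {1, 2, 3}, leaving only 4.
So day 4 reads: 5 3 1 2 4.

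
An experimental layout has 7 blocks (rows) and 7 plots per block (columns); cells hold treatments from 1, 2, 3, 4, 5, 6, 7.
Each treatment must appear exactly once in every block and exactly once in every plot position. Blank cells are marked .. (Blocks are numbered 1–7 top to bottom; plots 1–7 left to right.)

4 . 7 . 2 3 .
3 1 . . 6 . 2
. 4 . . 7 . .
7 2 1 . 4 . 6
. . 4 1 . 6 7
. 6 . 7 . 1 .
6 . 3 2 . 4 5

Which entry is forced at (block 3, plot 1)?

1

Block 1, plot 2: block 1 has {2, 3, 4, 7} and plot 2 has {1, 2, 4, 6}, leaving only 5.
Block 1, plot 4: block 1 has {2, 3, 4, 5, 7} and plot 4 has {1, 2, 7}, leaving only 6.
Block 1, plot 7: block 1 has {2, 3, 4, 5, 6, 7} and plot 7 has {2, 5, 6, 7}, leaving only 1.
Block 2, plot 3: block 2 has {1, 2, 3, 6} and plot 3 has {1, 3, 4, 7}, leaving only 5.
Block 2, plot 4: block 2 has {1, 2, 3, 5, 6} and plot 4 has {1, 2, 6, 7}, leaving only 4.
Block 2, plot 6: block 2 has {1, 2, 3, 4, 5, 6} and plot 6 has {1, 3, 4, 6}, leaving only 7.
Block 3, plot 7: block 3 has {4, 7} and plot 7 has {1, 2, 5, 6, 7}, leaving only 3.
Block 3, plot 4: block 3 has {3, 4, 7} and plot 4 has {1, 2, 4, 6, 7}, leaving only 5.
Block 3, plot 6: block 3 has {3, 4, 5, 7} and plot 6 has {1, 3, 4, 6, 7}, leaving only 2.
Block 3 already has {2, 3, 4, 5, 7} and plot 1 already has {3, 4, 6, 7}, so block 3, plot 1 must be 1.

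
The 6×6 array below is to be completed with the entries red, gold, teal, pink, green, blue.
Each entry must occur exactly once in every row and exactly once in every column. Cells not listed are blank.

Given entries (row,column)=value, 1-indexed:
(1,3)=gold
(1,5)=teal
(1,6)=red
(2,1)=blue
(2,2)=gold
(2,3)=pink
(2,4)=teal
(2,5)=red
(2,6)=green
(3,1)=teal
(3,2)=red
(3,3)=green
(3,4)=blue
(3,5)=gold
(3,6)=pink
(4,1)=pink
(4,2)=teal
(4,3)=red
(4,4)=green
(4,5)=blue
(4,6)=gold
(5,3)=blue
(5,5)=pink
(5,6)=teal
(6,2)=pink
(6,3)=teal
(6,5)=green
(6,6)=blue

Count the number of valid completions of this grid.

2

Row 1, column 1: eliminating its row and column leaves {green}.
Row 1, column 2: eliminating its row and column leaves {green, blue}.
Row 1, column 4: eliminating its row and column leaves {pink}.
Row 5, column 1: eliminating its row and column leaves {red, gold, green}.
Row 5, column 2: eliminating its row and column leaves {green}.
Row 5, column 4: eliminating its row and column leaves {red, gold}.
Row 6, column 1: eliminating its row and column leaves {red, gold}.
Row 6, column 4: eliminating its row and column leaves {red, gold}.
Enumerating the assignments across these blanks that avoid any row or column repeat gives 2 completions.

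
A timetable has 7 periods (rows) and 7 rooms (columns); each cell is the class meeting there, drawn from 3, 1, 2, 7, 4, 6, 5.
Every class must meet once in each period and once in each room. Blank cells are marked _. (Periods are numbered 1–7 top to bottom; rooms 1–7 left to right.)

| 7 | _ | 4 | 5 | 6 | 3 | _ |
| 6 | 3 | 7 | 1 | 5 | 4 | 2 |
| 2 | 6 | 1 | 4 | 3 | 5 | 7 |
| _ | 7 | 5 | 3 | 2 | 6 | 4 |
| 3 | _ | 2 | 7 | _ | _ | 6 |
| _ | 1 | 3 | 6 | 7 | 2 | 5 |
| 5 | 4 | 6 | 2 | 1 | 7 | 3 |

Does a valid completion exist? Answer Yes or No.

Yes

No period or room among the givens repeats a symbol, and propagating forced cells runs into no contradiction.
One valid completion exists (for instance, 7 2 4 5 6 3 1 / 6 3 7 1 5 4 2 / 2 6 1 4 3 5 7 / 1 7 5 3 2 6 4 / 3 5 2 7 4 1 6 / 4 1 3 6 7 2 5 / 5 4 6 2 1 7 3).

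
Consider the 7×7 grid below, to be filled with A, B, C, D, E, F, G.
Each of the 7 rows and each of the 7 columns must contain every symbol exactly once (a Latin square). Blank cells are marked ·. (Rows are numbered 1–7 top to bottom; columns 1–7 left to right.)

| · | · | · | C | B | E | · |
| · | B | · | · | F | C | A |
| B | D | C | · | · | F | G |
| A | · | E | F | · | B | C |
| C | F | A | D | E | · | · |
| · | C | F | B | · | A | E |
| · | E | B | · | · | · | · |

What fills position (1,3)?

Row 3, column 5: row 3 has {B, C, D, F, G} and column 5 has {B, E, F}, leaving only A.
Row 3, column 4: row 3 has {A, B, C, D, F, G} and column 4 has {B, C, D, F}, leaving only E.
Row 2, column 4: row 2 has {A, B, C, F} and column 4 has {B, C, D, E, F}, leaving only G.
Row 2, column 3: row 2 has {A, B, C, F, G} and column 3 has {A, B, C, E, F}, leaving only D.
Row 1 already has {B, C, E} and column 3 already has {A, B, C, D, E, F}, so row 1, column 3 must be G.

G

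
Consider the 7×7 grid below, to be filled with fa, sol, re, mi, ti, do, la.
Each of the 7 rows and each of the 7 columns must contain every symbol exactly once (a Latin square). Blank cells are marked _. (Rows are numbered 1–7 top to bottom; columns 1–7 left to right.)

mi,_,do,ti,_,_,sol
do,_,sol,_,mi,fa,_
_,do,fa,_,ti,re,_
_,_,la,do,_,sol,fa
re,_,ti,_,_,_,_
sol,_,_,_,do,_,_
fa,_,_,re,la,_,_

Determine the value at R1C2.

Row 1, column 6: row 1 has {sol, mi, ti, do} and column 6 has {fa, sol, re}, leaving only la.
Row 2, column 4: row 2 has {fa, sol, mi, do} and column 4 has {re, ti, do}, leaving only la.
Row 3, column 1: row 3 has {fa, re, ti, do} and column 1 has {fa, sol, re, mi, do}, leaving only la.
Row 3, column 7: row 3 has {fa, re, ti, do, la} and column 7 has {fa, sol}, leaving only mi.
Row 3, column 4: row 3 has {fa, re, mi, ti, do, la} and column 4 has {re, ti, do, la}, leaving only sol.
Row 4, column 1: row 4 has {fa, sol, do, la} and column 1 has {fa, sol, re, mi, do, la}, leaving only ti.
Row 4, column 5: row 4 has {fa, sol, ti, do, la} and column 5 has {mi, ti, do, la}, leaving only re.
Row 1, column 5: row 1 has {sol, mi, ti, do, la} and column 5 has {re, mi, ti, do, la}, leaving only fa.
Row 1 already has {fa, sol, mi, ti, do, la} and column 2 already has {do}, so row 1, column 2 must be re.

re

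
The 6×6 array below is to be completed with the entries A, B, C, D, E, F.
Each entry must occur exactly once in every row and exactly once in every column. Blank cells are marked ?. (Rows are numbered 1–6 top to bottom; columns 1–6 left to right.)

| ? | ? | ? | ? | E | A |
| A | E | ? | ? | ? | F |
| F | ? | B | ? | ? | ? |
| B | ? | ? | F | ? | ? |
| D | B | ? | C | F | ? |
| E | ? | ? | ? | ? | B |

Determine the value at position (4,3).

Row 1, column 1: row 1 has {A, E} and column 1 has {A, B, D, E, F}, leaving only C.
Row 5, column 6: row 5 has {B, C, D, F} and column 6 has {A, B, F}, leaving only E.
Row 5, column 3: row 5 has {B, C, D, E, F} and column 3 has {B}, leaving only A.
Row 4, column 3 is narrowed to {C, D, E}.
If it were C, then row 6, column 3 would be left with no valid symbol.
If it were D, then row 6, column 3 would be left with no valid symbol.
So row 4, column 3 must be E.

E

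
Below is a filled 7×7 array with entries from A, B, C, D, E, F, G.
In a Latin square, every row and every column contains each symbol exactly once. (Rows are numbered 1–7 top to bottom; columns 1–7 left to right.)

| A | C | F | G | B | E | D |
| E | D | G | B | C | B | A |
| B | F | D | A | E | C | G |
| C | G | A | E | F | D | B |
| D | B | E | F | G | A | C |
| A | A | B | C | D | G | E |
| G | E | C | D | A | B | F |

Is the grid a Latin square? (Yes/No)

No

Row 2 contains B twice (at columns 4 and 6); row 6 is also not a permutation.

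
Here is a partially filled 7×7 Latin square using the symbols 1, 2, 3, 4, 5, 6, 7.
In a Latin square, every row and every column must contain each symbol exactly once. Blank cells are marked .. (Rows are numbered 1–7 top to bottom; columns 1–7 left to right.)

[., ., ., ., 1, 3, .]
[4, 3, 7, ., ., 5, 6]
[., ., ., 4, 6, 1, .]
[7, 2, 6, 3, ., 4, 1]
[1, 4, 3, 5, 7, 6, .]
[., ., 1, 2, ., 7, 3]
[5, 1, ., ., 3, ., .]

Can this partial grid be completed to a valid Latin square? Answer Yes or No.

No row or column among the givens repeats a symbol, and propagating forced cells runs into no contradiction.
One valid completion exists (for instance, 2 6 5 7 1 3 4 / 4 3 7 1 2 5 6 / 3 7 2 4 6 1 5 / 7 2 6 3 5 4 1 / 1 4 3 5 7 6 2 / 6 5 1 2 4 7 3 / 5 1 4 6 3 2 7).

Yes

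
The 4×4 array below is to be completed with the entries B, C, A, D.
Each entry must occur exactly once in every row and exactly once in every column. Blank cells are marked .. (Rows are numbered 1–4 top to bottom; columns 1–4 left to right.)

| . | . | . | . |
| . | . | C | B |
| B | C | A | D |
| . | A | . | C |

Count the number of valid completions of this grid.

1

Row 1, column 1: eliminating its row and column leaves {C, A, D}.
Row 1, column 2: eliminating its row and column leaves {B, D}.
Row 1, column 3: eliminating its row and column leaves {B, D}.
Row 1, column 4: eliminating its row and column leaves {A}.
Row 2, column 1: eliminating its row and column leaves {A, D}.
Row 2, column 2: eliminating its row and column leaves {D}.
Row 4, column 1: eliminating its row and column leaves {D}.
Row 4, column 3: eliminating its row and column leaves {B, D}.
Only one assignment across all blanks avoids any row or column repeat, giving 1 completion.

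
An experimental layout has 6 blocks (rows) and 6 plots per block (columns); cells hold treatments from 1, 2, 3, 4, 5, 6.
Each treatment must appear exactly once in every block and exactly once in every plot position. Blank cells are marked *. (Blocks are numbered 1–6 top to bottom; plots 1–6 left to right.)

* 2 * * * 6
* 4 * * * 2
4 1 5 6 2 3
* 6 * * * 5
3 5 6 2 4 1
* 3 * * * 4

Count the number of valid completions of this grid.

Block 1, plot 1: eliminating its block and plot leaves {1, 5}.
Block 1, plot 3: eliminating its block and plot leaves {1, 3, 4}.
Block 1, plot 4: eliminating its block and plot leaves {1, 3, 4, 5}.
Block 1, plot 5: eliminating its block and plot leaves {1, 3, 5}.
Block 2, plot 1: eliminating its block and plot leaves {1, 5, 6}.
Block 2, plot 3: eliminating its block and plot leaves {1, 3}.
Block 2, plot 4: eliminating its block and plot leaves {1, 3, 5}.
Block 2, plot 5: eliminating its block and plot leaves {1, 3, 5, 6}.
Block 4, plot 1: eliminating its block and plot leaves {1, 2}.
Block 4, plot 3: eliminating its block and plot leaves {1, 2, 3, 4}.
Block 4, plot 4: eliminating its block and plot leaves {1, 3, 4}.
Block 4, plot 5: eliminating its block and plot leaves {1, 3}.
Block 6, plot 1: eliminating its block and plot leaves {1, 2, 5, 6}.
Block 6, plot 3: eliminating its block and plot leaves {1, 2}.
Block 6, plot 4: eliminating its block and plot leaves {1, 5}.
Block 6, plot 5: eliminating its block and plot leaves {1, 5, 6}.
Enumerating the assignments across these blanks that avoid any block or plot repeat gives 14 completions.

14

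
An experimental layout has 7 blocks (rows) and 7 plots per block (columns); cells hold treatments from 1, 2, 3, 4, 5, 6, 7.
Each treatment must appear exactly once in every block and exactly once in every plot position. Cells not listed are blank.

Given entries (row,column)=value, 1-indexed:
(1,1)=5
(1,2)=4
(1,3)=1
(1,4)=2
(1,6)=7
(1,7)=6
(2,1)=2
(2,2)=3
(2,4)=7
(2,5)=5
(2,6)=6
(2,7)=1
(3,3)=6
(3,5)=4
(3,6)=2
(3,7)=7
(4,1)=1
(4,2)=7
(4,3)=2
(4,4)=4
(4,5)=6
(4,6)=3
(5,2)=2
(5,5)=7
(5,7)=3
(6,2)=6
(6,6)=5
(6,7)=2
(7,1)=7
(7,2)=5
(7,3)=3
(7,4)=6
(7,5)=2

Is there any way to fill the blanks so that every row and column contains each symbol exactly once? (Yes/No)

Yes

No block or plot among the givens repeats a symbol, and propagating forced cells runs into no contradiction.
One valid completion exists (for instance, 5 4 1 2 3 7 6 / 2 3 4 7 5 6 1 / 3 1 6 5 4 2 7 / 1 7 2 4 6 3 5 / 6 2 5 1 7 4 3 / 4 6 7 3 1 5 2 / 7 5 3 6 2 1 4).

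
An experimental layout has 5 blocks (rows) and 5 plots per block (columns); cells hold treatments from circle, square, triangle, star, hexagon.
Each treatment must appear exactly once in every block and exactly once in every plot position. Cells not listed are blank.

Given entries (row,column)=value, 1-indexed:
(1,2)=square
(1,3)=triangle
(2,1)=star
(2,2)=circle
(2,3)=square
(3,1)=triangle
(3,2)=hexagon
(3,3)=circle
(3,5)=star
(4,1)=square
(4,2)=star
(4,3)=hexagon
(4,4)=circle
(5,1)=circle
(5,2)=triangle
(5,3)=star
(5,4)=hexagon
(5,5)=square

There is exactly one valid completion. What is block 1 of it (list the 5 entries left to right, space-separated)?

hexagon square triangle star circle

Block 1, plot 1: block 1 has {square, triangle} and plot 1 has {circle, square, triangle, star}, leaving only hexagon.
Block 1, plot 4: block 1 has {square, triangle, hexagon} and plot 4 has {circle, hexagon}, leaving only star.
Block 1, plot 5: block 1 has {square, triangle, star, hexagon} and plot 5 has {square, star}, leaving only circle.
So block 1 reads: hexagon square triangle star circle.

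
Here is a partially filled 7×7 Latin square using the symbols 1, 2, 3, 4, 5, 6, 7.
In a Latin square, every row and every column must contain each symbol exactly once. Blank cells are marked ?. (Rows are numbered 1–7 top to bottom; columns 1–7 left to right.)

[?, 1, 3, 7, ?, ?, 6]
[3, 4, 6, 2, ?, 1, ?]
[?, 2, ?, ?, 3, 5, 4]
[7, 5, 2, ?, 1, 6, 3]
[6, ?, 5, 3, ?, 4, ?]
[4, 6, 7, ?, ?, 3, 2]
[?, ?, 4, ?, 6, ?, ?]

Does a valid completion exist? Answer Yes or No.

No

Row 1, column 6: row 1 has {1, 3, 6, 7} and column 6 has {1, 3, 4, 5, 6}, so it must be 2.
Row 1, column 1: row 1 has {1, 2, 3, 6, 7} and column 1 has {3, 4, 6, 7}, so it must be 5.
Row 1, column 5: row 1 has {1, 2, 3, 5, 6, 7} and column 5 has {1, 3, 6}, so it must be 4.
Row 3, column 1: row 3 has {2, 3, 4, 5} and column 1 has {3, 4, 5, 6, 7}, so it must be 1.
Now row 3, column 3: row 3 together with column 3 already contain {1, 2, 3, 4, 5, 6, 7} — every symbol — so nothing can go there. The grid has no valid completion.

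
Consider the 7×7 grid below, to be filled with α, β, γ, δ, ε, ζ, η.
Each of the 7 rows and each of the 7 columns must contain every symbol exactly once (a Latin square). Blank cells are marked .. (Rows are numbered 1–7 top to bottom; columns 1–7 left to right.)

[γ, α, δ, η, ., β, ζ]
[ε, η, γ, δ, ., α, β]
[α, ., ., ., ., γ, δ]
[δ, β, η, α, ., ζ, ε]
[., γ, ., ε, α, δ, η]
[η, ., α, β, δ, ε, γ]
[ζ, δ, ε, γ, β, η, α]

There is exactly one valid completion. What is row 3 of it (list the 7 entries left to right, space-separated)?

α ε β ζ η γ δ

Row 3, column 4: row 3 has {α, γ, δ} and column 4 has {α, β, γ, δ, ε, η}, leaving only ζ.
Row 3, column 2: row 3 has {α, γ, δ, ζ} and column 2 has {α, β, γ, δ, η}, leaving only ε.
Row 3, column 3: row 3 has {α, γ, δ, ε, ζ} and column 3 has {α, γ, δ, ε, η}, leaving only β.
Row 3, column 5: row 3 has {α, β, γ, δ, ε, ζ} and column 5 has {α, β, δ}, leaving only η.
So row 3 reads: α ε β ζ η γ δ.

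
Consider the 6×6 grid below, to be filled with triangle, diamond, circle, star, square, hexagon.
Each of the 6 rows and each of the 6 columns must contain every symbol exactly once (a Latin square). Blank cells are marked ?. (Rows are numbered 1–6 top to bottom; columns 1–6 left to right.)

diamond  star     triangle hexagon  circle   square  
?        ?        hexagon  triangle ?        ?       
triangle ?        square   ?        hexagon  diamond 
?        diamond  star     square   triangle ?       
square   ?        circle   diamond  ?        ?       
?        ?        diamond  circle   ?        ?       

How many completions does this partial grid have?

3

Row 2, column 1: eliminating its row and column leaves {circle, star}.
Row 2, column 2: eliminating its row and column leaves {circle, square}.
Row 2, column 5: eliminating its row and column leaves {diamond, star, square}.
Row 2, column 6: eliminating its row and column leaves {circle, star}.
Row 3, column 2: eliminating its row and column leaves {circle}.
Row 3, column 4: eliminating its row and column leaves {star}.
Row 4, column 1: eliminating its row and column leaves {circle, hexagon}.
Row 4, column 6: eliminating its row and column leaves {circle, hexagon}.
Row 5, column 2: eliminating its row and column leaves {triangle, hexagon}.
Row 5, column 5: eliminating its row and column leaves {star}.
Row 5, column 6: eliminating its row and column leaves {triangle, star, hexagon}.
Row 6, column 1: eliminating its row and column leaves {star, hexagon}.
Row 6, column 2: eliminating its row and column leaves {triangle, square, hexagon}.
Row 6, column 5: eliminating its row and column leaves {star, square}.
Row 6, column 6: eliminating its row and column leaves {triangle, star, hexagon}.
Enumerating the assignments across these blanks that avoid any row or column repeat gives 3 completions.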